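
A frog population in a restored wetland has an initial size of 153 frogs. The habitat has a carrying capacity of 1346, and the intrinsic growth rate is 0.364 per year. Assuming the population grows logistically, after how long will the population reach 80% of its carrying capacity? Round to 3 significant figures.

9.45 years

A = (K − N₀)/N₀ = (1346 − 153)/153 = 7.7974.
Solve 1346/(1 + 7.7974·e^(−0.364t)) = 1076.8: 1 + 7.7974·e^(−0.364t) = 1.25, so e^(−0.364t) = 0.032062.
−0.364·t = ln(0.032062) = -3.4401, so t = 3.4401/0.364 = 9.4508.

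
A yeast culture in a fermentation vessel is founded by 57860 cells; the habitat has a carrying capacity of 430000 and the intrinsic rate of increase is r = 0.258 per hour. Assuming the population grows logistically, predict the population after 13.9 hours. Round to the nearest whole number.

A = (K − N₀)/N₀ = (430000 − 57860)/57860 = 6.4317.
N(t) = K/(1 + A·e^(−rt)) = 430000/(1 + 6.4317×e^(−0.258×13.9)).
e^(−3.586) = 0.027703; denominator = 1 + 6.4317×0.027703 = 1.1782.
N = 430000/1.1782 = 364969.

364969 cells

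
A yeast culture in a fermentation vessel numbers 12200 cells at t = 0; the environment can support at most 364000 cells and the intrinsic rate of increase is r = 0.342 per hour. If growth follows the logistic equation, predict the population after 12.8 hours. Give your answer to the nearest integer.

A = (K − N₀)/N₀ = (364000 − 12200)/12200 = 28.836.
N(t) = K/(1 + A·e^(−rt)) = 364000/(1 + 28.836×e^(−0.342×12.8)).
e^(−4.378) = 0.012555; denominator = 1 + 28.836×0.012555 = 1.362.
N = 364000/1.362 = 267244.

267244 cells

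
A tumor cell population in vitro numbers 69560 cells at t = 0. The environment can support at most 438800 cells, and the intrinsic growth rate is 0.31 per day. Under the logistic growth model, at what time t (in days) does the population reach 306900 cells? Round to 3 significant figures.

8.11 days

A = (K − N₀)/N₀ = (438800 − 69560)/69560 = 5.3082.
Solve 438800/(1 + 5.3082·e^(−0.31t)) = 306900: 1 + 5.3082·e^(−0.31t) = 1.4298, so e^(−0.31t) = 0.0809653.
−0.31·t = ln(0.0809653) = -2.5137, so t = 2.5137/0.31 = 8.1088.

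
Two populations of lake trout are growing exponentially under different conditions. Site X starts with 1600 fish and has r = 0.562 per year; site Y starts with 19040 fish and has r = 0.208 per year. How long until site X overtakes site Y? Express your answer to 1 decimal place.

7.0 years

Set 1600·e^(0.562t) = 19040·e^(0.208t).
e^((0.562 − 0.208)t) = 19040/1600 → e^(0.354·t) = 11.9.
0.354·t = ln(11.9) = 2.4765, so t = 2.4765/0.354 = 6.9959.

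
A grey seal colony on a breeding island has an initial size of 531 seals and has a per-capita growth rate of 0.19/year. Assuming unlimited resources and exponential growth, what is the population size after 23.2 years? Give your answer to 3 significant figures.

N(t) = N₀·e^(rt) = 531 × e^(0.19×23.2) = 531 × e^4.408.
e^4.408 ≈ 82.105, so N ≈ 531 × 82.105 = 43597.8.

43600 seals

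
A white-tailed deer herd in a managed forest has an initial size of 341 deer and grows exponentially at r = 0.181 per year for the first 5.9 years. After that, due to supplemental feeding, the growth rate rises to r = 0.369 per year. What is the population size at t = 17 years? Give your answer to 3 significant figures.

59600 deer

Phase 1: N(5.9) = 341·e^(0.181×5.9) = 341·e^1.068 = 992.059.
Phase 2 runs for 17 − 5.9 = 11.1 years at r = 0.369.
N(17) = 992.059·e^(0.369×11.1) = 992.059·e^4.096 = 59616.2.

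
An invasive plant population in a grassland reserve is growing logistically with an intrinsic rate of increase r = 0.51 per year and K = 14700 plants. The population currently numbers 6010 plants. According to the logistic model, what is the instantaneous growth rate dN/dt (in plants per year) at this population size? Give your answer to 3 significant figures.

1810 plants per year

dN/dt = rN(1 − N/K) = 0.51 × 6010 × (1 − 6010/14700).
1 − 6010/14700 = 0.59116; dN/dt = 0.51 × 6010 × 0.59116 = 1812.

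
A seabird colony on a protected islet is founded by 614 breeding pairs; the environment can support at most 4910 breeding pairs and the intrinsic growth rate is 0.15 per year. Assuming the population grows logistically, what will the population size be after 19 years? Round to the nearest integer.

3495 breeding pairs

A = (K − N₀)/N₀ = (4910 − 614)/614 = 6.9967.
N(t) = K/(1 + A·e^(−rt)) = 4910/(1 + 6.9967×e^(−0.15×19)).
e^(−2.85) = 0.057844; denominator = 1 + 6.9967×0.057844 = 1.4047.
N = 4910/1.4047 = 3495.35.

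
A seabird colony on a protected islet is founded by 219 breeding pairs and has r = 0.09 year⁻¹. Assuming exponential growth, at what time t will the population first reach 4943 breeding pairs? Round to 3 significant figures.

Set N₀·e^(rt) = 4943: e^(0.09·t) = 4943/219 = 22.571.
0.09·t = ln(22.571) = 3.1167, so t = 3.1167/0.09 = 34.63.

34.6 years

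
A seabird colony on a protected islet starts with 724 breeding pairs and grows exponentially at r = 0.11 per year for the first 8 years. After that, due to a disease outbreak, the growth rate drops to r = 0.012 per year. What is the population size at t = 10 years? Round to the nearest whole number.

1788 breeding pairs

Phase 1: N(8) = 724·e^(0.11×8) = 724·e^0.88 = 1745.49.
Phase 2 runs for 10 − 8 = 2 years at r = 0.012.
N(10) = 1745.49·e^(0.012×2) = 1745.49·e^0.024 = 1787.89.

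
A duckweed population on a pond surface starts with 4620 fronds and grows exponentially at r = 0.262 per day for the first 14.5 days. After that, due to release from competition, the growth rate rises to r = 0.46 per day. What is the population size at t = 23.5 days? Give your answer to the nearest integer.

12957042 fronds

Phase 1: N(14.5) = 4620·e^(0.262×14.5) = 4620·e^3.799 = 206313.
Phase 2 runs for 23.5 − 14.5 = 9 days at r = 0.46.
N(23.5) = 206313·e^(0.46×9) = 206313·e^4.14 = 1.295704×10^7.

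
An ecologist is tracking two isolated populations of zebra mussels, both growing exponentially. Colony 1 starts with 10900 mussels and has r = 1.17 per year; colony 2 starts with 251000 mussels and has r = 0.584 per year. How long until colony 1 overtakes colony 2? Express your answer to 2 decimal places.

Set 10900·e^(1.17t) = 251000·e^(0.584t).
e^((1.17 − 0.584)t) = 251000/10900 → e^(0.586·t) = 23.028.
0.586·t = ln(23.028) = 3.1367, so t = 3.1367/0.586 = 5.3527.

5.35 years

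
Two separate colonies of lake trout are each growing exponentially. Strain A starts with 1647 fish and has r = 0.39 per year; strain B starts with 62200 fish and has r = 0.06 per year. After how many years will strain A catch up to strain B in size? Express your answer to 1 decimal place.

Set 1647·e^(0.39t) = 62200·e^(0.06t).
e^((0.39 − 0.06)t) = 62200/1647 → e^(0.33·t) = 37.766.
0.33·t = ln(37.766) = 3.6314, so t = 3.6314/0.33 = 11.004.

11.0 years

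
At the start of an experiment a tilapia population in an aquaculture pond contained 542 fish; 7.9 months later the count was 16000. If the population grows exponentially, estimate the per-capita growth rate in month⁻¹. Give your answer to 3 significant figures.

0.428 per month

From N(t) = N₀·e^(rt): e^(r·7.9) = 16000/542 = 29.52.
r·7.9 = ln(29.52) = 3.3851, so r = 3.3851/7.9 = 0.42849.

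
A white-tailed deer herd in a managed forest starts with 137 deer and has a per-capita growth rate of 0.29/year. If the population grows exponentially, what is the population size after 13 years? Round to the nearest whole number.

N(t) = N₀·e^(rt) = 137 × e^(0.29×13) = 137 × e^3.77.
e^3.77 ≈ 43.38, so N ≈ 137 × 43.38 = 5943.07.

5943 deer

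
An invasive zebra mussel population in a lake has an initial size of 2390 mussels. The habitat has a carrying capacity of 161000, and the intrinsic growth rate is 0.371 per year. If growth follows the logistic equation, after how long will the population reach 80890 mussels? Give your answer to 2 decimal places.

11.33 years

A = (K − N₀)/N₀ = (161000 − 2390)/2390 = 66.364.
Solve 161000/(1 + 66.364·e^(−0.371t)) = 80890: 1 + 66.364·e^(−0.371t) = 1.9904, so e^(−0.371t) = 0.0149231.
−0.371·t = ln(0.0149231) = -4.2048, so t = 4.2048/0.371 = 11.334.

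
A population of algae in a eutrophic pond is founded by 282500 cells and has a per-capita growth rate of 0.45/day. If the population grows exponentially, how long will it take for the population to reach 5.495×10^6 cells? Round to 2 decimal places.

Set N₀·e^(rt) = 5.495×10^6: e^(0.45·t) = 5.495×10^6/282500 = 19.451.
0.45·t = ln(19.451) = 2.9679, so t = 2.9679/0.45 = 6.5954.

6.60 days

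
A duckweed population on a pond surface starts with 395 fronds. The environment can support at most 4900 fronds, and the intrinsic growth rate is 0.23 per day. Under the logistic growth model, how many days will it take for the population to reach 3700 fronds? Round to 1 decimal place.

15.5 days

A = (K − N₀)/N₀ = (4900 − 395)/395 = 11.405.
Solve 4900/(1 + 11.405·e^(−0.23t)) = 3700: 1 + 11.405·e^(−0.23t) = 1.3243, so e^(−0.23t) = 0.0284369.
−0.23·t = ln(0.0284369) = -3.5601, so t = 3.5601/0.23 = 15.479.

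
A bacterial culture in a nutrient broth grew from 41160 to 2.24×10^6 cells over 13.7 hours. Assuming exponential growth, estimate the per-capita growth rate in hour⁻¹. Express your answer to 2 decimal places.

From N(t) = N₀·e^(rt): e^(r·13.7) = 2.24×10^6/41160 = 54.422.
r·13.7 = ln(54.422) = 3.9968, so r = 3.9968/13.7 = 0.29173.

0.29 per hour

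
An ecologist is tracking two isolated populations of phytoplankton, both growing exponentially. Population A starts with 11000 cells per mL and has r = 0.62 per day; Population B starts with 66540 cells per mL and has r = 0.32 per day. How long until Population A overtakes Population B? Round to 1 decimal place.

6.0 days

Set 11000·e^(0.62t) = 66540·e^(0.32t).
e^((0.62 − 0.32)t) = 66540/11000 → e^(0.3·t) = 6.0491.
0.3·t = ln(6.0491) = 1.7999, so t = 1.7999/0.3 = 5.9997.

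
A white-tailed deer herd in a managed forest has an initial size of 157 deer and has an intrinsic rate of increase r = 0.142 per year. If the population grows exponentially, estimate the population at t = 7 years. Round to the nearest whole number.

N(t) = N₀·e^(rt) = 157 × e^(0.142×7) = 157 × e^0.994.
e^0.994 ≈ 2.702, so N ≈ 157 × 2.702 = 424.217.

424 deer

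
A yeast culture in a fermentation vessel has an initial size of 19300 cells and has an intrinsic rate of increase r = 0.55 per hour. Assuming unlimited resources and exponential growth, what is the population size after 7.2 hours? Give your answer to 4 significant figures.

N(t) = N₀·e^(rt) = 19300 × e^(0.55×7.2) = 19300 × e^3.96.
e^3.96 ≈ 52.457, so N ≈ 19300 × 52.457 = 1.012426×10^6.

1012000 cells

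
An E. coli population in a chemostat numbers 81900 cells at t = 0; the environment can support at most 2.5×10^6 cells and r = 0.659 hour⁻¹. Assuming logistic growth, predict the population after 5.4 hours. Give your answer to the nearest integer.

A = (K − N₀)/N₀ = (2.5×10^6 − 81900)/81900 = 29.525.
N(t) = K/(1 + A·e^(−rt)) = 2.5×10^6/(1 + 29.525×e^(−0.659×5.4)).
e^(−3.559) = 0.028479; denominator = 1 + 29.525×0.028479 = 1.8408.
N = 2.5×10^6/1.8408 = 1.35808×10^6.

1358080 cells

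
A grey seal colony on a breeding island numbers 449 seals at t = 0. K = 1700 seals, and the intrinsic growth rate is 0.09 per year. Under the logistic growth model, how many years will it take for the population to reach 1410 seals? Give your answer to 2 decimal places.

28.96 years

A = (K − N₀)/N₀ = (1700 − 449)/449 = 2.7862.
Solve 1700/(1 + 2.7862·e^(−0.09t)) = 1410: 1 + 2.7862·e^(−0.09t) = 1.2057, so e^(−0.09t) = 0.073819.
−0.09·t = ln(0.073819) = -2.6061, so t = 2.6061/0.09 = 28.957.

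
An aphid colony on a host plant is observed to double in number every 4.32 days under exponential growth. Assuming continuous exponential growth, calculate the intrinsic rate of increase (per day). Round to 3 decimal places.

r = ln(2)/t_d = 0.6931/4.32 = 0.16045.

0.160 per day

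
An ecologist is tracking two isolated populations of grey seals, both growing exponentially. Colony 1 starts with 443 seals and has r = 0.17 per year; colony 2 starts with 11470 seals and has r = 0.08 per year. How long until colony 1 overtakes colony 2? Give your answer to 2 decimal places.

Set 443·e^(0.17t) = 11470·e^(0.08t).
e^((0.17 − 0.08)t) = 11470/443 → e^(0.09·t) = 25.892.
0.09·t = ln(25.892) = 3.2539, so t = 3.2539/0.09 = 36.155.

36.15 years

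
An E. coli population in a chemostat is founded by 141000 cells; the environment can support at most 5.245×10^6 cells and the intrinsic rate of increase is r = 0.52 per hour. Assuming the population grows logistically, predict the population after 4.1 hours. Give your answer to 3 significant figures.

991000 cells

A = (K − N₀)/N₀ = (5.245×10^6 − 141000)/141000 = 36.199.
N(t) = K/(1 + A·e^(−rt)) = 5.245×10^6/(1 + 36.199×e^(−0.52×4.1)).
e^(−2.132) = 0.1186; denominator = 1 + 36.199×0.1186 = 5.2931.
N = 5.245×10^6/5.2931 = 990904.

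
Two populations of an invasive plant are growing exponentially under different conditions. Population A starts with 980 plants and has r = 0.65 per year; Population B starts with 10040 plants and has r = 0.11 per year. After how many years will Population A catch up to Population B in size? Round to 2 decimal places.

Set 980·e^(0.65t) = 10040·e^(0.11t).
e^((0.65 − 0.11)t) = 10040/980 → e^(0.54·t) = 10.245.
0.54·t = ln(10.245) = 2.3268, so t = 2.3268/0.54 = 4.3089.

4.31 years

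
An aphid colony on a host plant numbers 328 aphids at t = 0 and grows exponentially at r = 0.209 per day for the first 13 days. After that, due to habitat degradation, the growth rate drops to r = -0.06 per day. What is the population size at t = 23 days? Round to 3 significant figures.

2720 aphids

Phase 1: N(13) = 328·e^(0.209×13) = 328·e^2.717 = 4964.23.
Phase 2 runs for 23 − 13 = 10 days at r = -0.06.
N(23) = 4964.23·e^(-0.06×10) = 4964.23·e^-0.6 = 2724.43.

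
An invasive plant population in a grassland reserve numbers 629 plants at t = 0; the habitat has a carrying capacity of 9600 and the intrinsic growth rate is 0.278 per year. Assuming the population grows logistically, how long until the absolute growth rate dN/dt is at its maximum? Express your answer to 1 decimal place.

Logistic growth is fastest at N = K/2 = 4800.
A = (K − N₀)/N₀ = 14.262. Set K/(1 + A·e^(−rt)) = K/2 → A·e^(−rt) = 1.
e^(−0.278t) = 1/14.262 = 0.0701148, so t = ln(14.262)/0.278 = 2.6576/0.278 = 9.5598.

9.6 years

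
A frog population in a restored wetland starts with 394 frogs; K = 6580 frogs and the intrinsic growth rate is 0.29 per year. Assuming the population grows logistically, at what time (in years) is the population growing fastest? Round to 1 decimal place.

Logistic growth is fastest at N = K/2 = 3290.
A = (K − N₀)/N₀ = 15.701. Set K/(1 + A·e^(−rt)) = K/2 → A·e^(−rt) = 1.
e^(−0.29t) = 1/15.701 = 0.0636922, so t = ln(15.701)/0.29 = 2.7537/0.29 = 9.4955.

9.5 years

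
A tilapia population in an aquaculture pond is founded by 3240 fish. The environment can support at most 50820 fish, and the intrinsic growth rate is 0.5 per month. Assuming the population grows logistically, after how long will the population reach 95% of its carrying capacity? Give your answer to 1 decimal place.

A = (K − N₀)/N₀ = (50820 − 3240)/3240 = 14.685.
Solve 50820/(1 + 14.685·e^(−0.5t)) = 48279: 1 + 14.685·e^(−0.5t) = 1.0526, so e^(−0.5t) = 0.00358399.
−0.5·t = ln(0.00358399) = -5.6313, so t = 5.6313/0.5 = 11.263.

11.3 months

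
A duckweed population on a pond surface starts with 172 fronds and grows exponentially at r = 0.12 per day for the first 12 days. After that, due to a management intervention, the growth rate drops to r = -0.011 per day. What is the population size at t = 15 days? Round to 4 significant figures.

Phase 1: N(12) = 172·e^(0.12×12) = 172·e^1.44 = 725.96.
Phase 2 runs for 15 − 12 = 3 days at r = -0.011.
N(15) = 725.96·e^(-0.011×3) = 725.96·e^-0.033 = 702.394.

702.4 fronds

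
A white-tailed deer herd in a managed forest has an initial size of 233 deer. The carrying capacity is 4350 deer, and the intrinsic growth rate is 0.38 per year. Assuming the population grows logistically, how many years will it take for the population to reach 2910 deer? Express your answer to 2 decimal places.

9.41 years

A = (K − N₀)/N₀ = (4350 − 233)/233 = 17.67.
Solve 4350/(1 + 17.67·e^(−0.38t)) = 2910: 1 + 17.67·e^(−0.38t) = 1.4948, so e^(−0.38t) = 0.0280056.
−0.38·t = ln(0.0280056) = -3.5754, so t = 3.5754/0.38 = 9.4088.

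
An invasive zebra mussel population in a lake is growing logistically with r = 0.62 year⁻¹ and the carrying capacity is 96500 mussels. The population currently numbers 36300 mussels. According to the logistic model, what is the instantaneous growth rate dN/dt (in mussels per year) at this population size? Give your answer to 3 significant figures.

14000 mussels per year

dN/dt = rN(1 − N/K) = 0.62 × 36300 × (1 − 36300/96500).
1 − 36300/96500 = 0.62383; dN/dt = 0.62 × 36300 × 0.62383 = 14040.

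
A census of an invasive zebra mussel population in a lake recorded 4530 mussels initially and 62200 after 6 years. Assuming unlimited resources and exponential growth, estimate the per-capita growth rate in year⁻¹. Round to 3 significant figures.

From N(t) = N₀·e^(rt): e^(r·6) = 62200/4530 = 13.731.
r·6 = ln(13.731) = 2.6196, so r = 2.6196/6 = 0.43661.

0.437 per year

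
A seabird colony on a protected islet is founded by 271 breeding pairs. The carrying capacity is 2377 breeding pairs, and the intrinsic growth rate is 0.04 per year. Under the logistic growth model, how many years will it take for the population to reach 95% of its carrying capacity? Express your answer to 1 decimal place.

A = (K − N₀)/N₀ = (2377 − 271)/271 = 7.7712.
Solve 2377/(1 + 7.7712·e^(−0.04t)) = 2258.15: 1 + 7.7712·e^(−0.04t) = 1.0526, so e^(−0.04t) = 0.00677263.
−0.04·t = ln(0.00677263) = -4.9949, so t = 4.9949/0.04 = 124.87.

124.9 years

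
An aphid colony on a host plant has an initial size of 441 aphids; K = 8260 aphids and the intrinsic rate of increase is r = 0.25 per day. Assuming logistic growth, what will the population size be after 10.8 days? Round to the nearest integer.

3769 aphids

A = (K − N₀)/N₀ = (8260 − 441)/441 = 17.73.
N(t) = K/(1 + A·e^(−rt)) = 8260/(1 + 17.73×e^(−0.25×10.8)).
e^(−2.7) = 0.067206; denominator = 1 + 17.73×0.067206 = 2.1916.
N = 8260/2.1916 = 3769.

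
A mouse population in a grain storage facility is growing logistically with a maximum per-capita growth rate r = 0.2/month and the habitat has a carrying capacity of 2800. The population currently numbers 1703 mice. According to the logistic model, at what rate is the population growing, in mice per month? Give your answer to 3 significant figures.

dN/dt = rN(1 − N/K) = 0.2 × 1703 × (1 − 1703/2800).
1 − 1703/2800 = 0.39179; dN/dt = 0.2 × 1703 × 0.39179 = 133.44.

133 mice per month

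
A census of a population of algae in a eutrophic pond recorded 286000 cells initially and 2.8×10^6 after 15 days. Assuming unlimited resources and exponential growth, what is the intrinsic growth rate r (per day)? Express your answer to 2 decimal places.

From N(t) = N₀·e^(rt): e^(r·15) = 2.8×10^6/286000 = 9.7902.
r·15 = ln(9.7902) = 2.2814, so r = 2.2814/15 = 0.15209.

0.15 per day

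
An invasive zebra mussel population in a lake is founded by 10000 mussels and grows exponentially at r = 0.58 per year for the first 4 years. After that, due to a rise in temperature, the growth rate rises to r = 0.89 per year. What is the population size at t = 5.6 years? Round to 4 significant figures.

Phase 1: N(4) = 10000·e^(0.58×4) = 10000·e^2.32 = 101757.
Phase 2 runs for 5.6 − 4 = 1.6 years at r = 0.89.
N(5.6) = 101757·e^(0.89×1.6) = 101757·e^1.424 = 422667.

422700 mussels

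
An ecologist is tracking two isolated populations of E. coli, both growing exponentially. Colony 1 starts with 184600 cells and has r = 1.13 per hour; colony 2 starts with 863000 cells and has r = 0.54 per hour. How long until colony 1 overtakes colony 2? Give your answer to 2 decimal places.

2.61 hours

Set 184600·e^(1.13t) = 863000·e^(0.54t).
e^((1.13 − 0.54)t) = 863000/184600 → e^(0.59·t) = 4.675.
0.59·t = ln(4.675) = 1.5422, so t = 1.5422/0.59 = 2.6139.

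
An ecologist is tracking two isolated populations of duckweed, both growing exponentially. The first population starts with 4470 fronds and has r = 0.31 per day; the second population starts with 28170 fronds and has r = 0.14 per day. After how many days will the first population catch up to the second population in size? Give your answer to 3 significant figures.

Set 4470·e^(0.31t) = 28170·e^(0.14t).
e^((0.31 − 0.14)t) = 28170/4470 → e^(0.17·t) = 6.302.
0.17·t = ln(6.302) = 1.8409, so t = 1.8409/0.17 = 10.829.

10.8 days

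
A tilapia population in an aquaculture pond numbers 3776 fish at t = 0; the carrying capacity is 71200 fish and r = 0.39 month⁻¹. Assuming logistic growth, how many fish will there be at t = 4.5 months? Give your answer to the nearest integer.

A = (K − N₀)/N₀ = (71200 − 3776)/3776 = 17.856.
N(t) = K/(1 + A·e^(−rt)) = 71200/(1 + 17.856×e^(−0.39×4.5)).
e^(−1.755) = 0.17291; denominator = 1 + 17.856×0.17291 = 4.0874.
N = 71200/4.0874 = 17419.3.

17419 fish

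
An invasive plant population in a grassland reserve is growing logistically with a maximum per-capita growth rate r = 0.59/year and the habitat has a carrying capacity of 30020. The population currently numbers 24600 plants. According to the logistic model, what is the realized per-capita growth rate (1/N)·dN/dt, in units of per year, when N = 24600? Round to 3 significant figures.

0.107 per year

(1/N)·dN/dt = r(1 − N/K) = 0.59 × (1 − 24600/30020).
= 0.59 × 0.18055 = 0.10652.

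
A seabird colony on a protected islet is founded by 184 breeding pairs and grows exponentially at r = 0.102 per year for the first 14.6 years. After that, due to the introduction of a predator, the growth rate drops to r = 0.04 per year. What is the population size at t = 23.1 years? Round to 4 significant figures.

1146 breeding pairs

Phase 1: N(14.6) = 184·e^(0.102×14.6) = 184·e^1.489 = 815.773.
Phase 2 runs for 23.1 − 14.6 = 8.5 years at r = 0.04.
N(23.1) = 815.773·e^(0.04×8.5) = 815.773·e^0.34 = 1146.12.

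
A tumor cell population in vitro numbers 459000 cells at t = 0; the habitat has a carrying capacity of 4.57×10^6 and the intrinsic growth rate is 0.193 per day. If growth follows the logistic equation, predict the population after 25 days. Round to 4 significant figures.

A = (K − N₀)/N₀ = (4.57×10^6 − 459000)/459000 = 8.9564.
N(t) = K/(1 + A·e^(−rt)) = 4.57×10^6/(1 + 8.9564×e^(−0.193×25)).
e^(−4.825) = 0.0080266; denominator = 1 + 8.9564×0.0080266 = 1.0719.
N = 4.57×10^6/1.0719 = 4.2635×10^6.

4264000 cells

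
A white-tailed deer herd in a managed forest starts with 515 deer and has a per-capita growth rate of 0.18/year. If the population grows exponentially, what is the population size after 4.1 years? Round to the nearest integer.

N(t) = N₀·e^(rt) = 515 × e^(0.18×4.1) = 515 × e^0.738.
e^0.738 ≈ 2.0917, so N ≈ 515 × 2.0917 = 1077.25.

1077 deer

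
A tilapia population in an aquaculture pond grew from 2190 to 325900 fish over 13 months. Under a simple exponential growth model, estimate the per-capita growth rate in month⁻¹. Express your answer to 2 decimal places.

0.38 per month

From N(t) = N₀·e^(rt): e^(r·13) = 325900/2190 = 148.81.
r·13 = ln(148.81) = 5.0027, so r = 5.0027/13 = 0.38482.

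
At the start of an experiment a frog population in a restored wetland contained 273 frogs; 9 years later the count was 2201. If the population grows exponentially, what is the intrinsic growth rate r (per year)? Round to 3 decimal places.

0.232 per year

From N(t) = N₀·e^(rt): e^(r·9) = 2201/273 = 8.0623.
r·9 = ln(8.0623) = 2.0872, so r = 2.0872/9 = 0.23191.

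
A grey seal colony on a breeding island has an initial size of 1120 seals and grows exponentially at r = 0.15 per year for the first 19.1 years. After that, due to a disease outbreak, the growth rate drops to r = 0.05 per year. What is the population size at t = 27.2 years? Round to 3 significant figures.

29500 seals

Phase 1: N(19.1) = 1120·e^(0.15×19.1) = 1120·e^2.865 = 19654.9.
Phase 2 runs for 27.2 − 19.1 = 8.1 years at r = 0.05.
N(27.2) = 19654.9·e^(0.05×8.1) = 19654.9·e^0.405 = 29468.7.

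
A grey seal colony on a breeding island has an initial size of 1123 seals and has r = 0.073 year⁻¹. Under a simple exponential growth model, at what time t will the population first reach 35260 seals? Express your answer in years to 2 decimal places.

47.22 years

Set N₀·e^(rt) = 35260: e^(0.073·t) = 35260/1123 = 31.398.
0.073·t = ln(31.398) = 3.4467, so t = 3.4467/0.073 = 47.216.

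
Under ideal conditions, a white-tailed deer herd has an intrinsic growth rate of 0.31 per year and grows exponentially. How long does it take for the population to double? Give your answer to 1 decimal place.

2.2 years

Doubling time t_d = ln(2)/r = 0.6931/0.31 = 2.236.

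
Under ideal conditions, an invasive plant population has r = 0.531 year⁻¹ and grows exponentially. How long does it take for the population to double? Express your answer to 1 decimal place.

1.3 years

Doubling time t_d = ln(2)/r = 0.6931/0.531 = 1.3054.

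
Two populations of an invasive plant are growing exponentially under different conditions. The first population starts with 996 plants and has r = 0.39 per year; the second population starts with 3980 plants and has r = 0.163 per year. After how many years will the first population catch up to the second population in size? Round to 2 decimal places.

6.10 years

Set 996·e^(0.39t) = 3980·e^(0.163t).
e^((0.39 − 0.163)t) = 3980/996 → e^(0.227·t) = 3.996.
0.227·t = ln(3.996) = 1.3853, so t = 1.3853/0.227 = 6.1026.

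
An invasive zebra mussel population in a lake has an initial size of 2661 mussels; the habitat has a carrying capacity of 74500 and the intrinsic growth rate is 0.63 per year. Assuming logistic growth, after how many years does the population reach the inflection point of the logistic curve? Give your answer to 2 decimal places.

5.23 years

Logistic growth is fastest at N = K/2 = 37250.
A = (K − N₀)/N₀ = 26.997. Set K/(1 + A·e^(−rt)) = K/2 → A·e^(−rt) = 1.
e^(−0.63t) = 1/26.997 = 0.0370412, so t = ln(26.997)/0.63 = 3.2957/0.63 = 5.2313.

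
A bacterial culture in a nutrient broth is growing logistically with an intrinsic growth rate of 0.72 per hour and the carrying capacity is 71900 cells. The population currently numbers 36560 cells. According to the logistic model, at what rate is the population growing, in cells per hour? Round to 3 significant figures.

12900 cells per hour

dN/dt = rN(1 − N/K) = 0.72 × 36560 × (1 − 36560/71900).
1 − 36560/71900 = 0.49152; dN/dt = 0.72 × 36560 × 0.49152 = 12938.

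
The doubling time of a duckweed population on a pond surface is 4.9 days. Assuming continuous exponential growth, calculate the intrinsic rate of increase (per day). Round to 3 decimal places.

r = ln(2)/t_d = 0.6931/4.9 = 0.14146.

0.141 per day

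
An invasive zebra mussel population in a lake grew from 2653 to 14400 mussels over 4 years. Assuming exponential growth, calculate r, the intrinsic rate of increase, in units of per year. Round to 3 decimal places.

From N(t) = N₀·e^(rt): e^(r·4) = 14400/2653 = 5.4278.
r·4 = ln(5.4278) = 1.6915, so r = 1.6915/4 = 0.42288.

0.423 per year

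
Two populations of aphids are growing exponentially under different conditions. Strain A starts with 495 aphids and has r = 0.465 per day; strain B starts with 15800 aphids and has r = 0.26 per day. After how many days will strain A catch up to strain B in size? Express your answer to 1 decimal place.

16.9 days

Set 495·e^(0.465t) = 15800·e^(0.26t).
e^((0.465 − 0.26)t) = 15800/495 → e^(0.205·t) = 31.919.
0.205·t = ln(31.919) = 3.4632, so t = 3.4632/0.205 = 16.894.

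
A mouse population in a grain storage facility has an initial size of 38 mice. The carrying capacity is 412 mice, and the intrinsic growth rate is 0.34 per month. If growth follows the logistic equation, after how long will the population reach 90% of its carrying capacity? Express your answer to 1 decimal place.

A = (K − N₀)/N₀ = (412 − 38)/38 = 9.8421.
Solve 412/(1 + 9.8421·e^(−0.34t)) = 370.8: 1 + 9.8421·e^(−0.34t) = 1.1111, so e^(−0.34t) = 0.0112894.
−0.34·t = ln(0.0112894) = -4.4839, so t = 4.4839/0.34 = 13.188.

13.2 months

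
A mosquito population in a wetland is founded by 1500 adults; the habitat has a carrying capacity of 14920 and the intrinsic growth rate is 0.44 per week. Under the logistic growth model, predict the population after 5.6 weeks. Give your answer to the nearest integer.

8471 adults

A = (K − N₀)/N₀ = (14920 − 1500)/1500 = 8.9467.
N(t) = K/(1 + A·e^(−rt)) = 14920/(1 + 8.9467×e^(−0.44×5.6)).
e^(−2.464) = 0.085094; denominator = 1 + 8.9467×0.085094 = 1.7613.
N = 14920/1.7613 = 8470.98.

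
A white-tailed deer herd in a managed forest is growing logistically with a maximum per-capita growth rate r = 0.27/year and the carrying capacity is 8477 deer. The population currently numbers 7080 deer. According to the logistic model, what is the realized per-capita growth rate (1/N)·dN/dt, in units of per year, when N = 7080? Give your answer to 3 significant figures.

0.0445 per year

(1/N)·dN/dt = r(1 − N/K) = 0.27 × (1 − 7080/8477).
= 0.27 × 0.1648 = 0.044496.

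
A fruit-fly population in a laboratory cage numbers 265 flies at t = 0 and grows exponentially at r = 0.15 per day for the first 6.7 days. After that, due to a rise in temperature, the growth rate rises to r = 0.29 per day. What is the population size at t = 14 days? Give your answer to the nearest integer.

Phase 1: N(6.7) = 265·e^(0.15×6.7) = 265·e^1.005 = 723.955.
Phase 2 runs for 14 − 6.7 = 7.3 days at r = 0.29.
N(14) = 723.955·e^(0.29×7.3) = 723.955·e^2.117 = 6013.31.

6013 flies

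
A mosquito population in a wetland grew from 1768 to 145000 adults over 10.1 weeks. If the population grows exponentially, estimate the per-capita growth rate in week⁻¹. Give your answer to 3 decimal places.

From N(t) = N₀·e^(rt): e^(r·10.1) = 145000/1768 = 82.014.
r·10.1 = ln(82.014) = 4.4069, so r = 4.4069/10.1 = 0.43633.

0.436 per week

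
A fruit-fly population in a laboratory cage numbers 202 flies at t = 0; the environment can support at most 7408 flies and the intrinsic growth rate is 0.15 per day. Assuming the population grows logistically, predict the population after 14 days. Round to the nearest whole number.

1380 flies

A = (K − N₀)/N₀ = (7408 − 202)/202 = 35.673.
N(t) = K/(1 + A·e^(−rt)) = 7408/(1 + 35.673×e^(−0.15×14)).
e^(−2.1) = 0.12246; denominator = 1 + 35.673×0.12246 = 5.3684.
N = 7408/5.3684 = 1379.92.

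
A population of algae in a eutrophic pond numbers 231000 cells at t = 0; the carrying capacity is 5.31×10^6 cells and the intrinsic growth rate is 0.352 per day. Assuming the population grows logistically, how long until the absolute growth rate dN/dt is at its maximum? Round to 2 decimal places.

8.78 days

Logistic growth is fastest at N = K/2 = 2.655×10^6.
A = (K − N₀)/N₀ = 21.987. Set K/(1 + A·e^(−rt)) = K/2 → A·e^(−rt) = 1.
e^(−0.352t) = 1/21.987 = 0.0454814, so t = ln(21.987)/0.352 = 3.0905/0.352 = 8.7797.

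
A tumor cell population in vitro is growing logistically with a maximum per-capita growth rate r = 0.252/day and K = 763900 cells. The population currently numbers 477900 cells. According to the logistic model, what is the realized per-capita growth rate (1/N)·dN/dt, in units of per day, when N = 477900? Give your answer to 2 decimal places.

0.09 per day

(1/N)·dN/dt = r(1 − N/K) = 0.252 × (1 − 477900/763900).
= 0.252 × 0.37439 = 0.094347.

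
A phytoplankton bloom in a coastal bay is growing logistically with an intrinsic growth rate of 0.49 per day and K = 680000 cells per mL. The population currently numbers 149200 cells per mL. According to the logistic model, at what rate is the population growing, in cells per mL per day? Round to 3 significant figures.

57100 cells per mL per day

dN/dt = rN(1 − N/K) = 0.49 × 149200 × (1 − 149200/680000).
1 − 149200/680000 = 0.78059; dN/dt = 0.49 × 149200 × 0.78059 = 57067.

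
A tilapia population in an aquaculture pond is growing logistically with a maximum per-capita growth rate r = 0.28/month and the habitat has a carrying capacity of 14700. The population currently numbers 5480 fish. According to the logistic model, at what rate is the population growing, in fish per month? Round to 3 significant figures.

dN/dt = rN(1 − N/K) = 0.28 × 5480 × (1 − 5480/14700).
1 − 5480/14700 = 0.62721; dN/dt = 0.28 × 5480 × 0.62721 = 962.39.

962 fish per month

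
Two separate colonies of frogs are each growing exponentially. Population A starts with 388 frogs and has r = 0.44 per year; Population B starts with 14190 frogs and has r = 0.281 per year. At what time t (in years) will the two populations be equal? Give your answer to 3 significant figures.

22.6 years

Set 388·e^(0.44t) = 14190·e^(0.281t).
e^((0.44 − 0.281)t) = 14190/388 → e^(0.159·t) = 36.572.
0.159·t = ln(36.572) = 3.5993, so t = 3.5993/0.159 = 22.637.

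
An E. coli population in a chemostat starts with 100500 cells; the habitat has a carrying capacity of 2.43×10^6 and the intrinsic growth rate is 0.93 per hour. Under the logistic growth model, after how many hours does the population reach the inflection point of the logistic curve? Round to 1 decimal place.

Logistic growth is fastest at N = K/2 = 1.215×10^6.
A = (K − N₀)/N₀ = 23.179. Set K/(1 + A·e^(−rt)) = K/2 → A·e^(−rt) = 1.
e^(−0.93t) = 1/23.179 = 0.0431423, so t = ln(23.179)/0.93 = 3.1433/0.93 = 3.3798.

3.4 hours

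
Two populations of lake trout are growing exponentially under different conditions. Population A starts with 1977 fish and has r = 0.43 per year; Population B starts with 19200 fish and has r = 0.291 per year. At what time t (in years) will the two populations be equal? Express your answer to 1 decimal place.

16.4 years

Set 1977·e^(0.43t) = 19200·e^(0.291t).
e^((0.43 − 0.291)t) = 19200/1977 → e^(0.139·t) = 9.7117.
0.139·t = ln(9.7117) = 2.2733, so t = 2.2733/0.139 = 16.355.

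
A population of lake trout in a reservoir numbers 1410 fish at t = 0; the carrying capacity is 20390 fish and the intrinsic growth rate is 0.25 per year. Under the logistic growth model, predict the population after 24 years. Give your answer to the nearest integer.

19732 fish

A = (K − N₀)/N₀ = (20390 − 1410)/1410 = 13.461.
N(t) = K/(1 + A·e^(−rt)) = 20390/(1 + 13.461×e^(−0.25×24)).
e^(−6) = 0.0024788; denominator = 1 + 13.461×0.0024788 = 1.0334.
N = 20390/1.0334 = 19731.6.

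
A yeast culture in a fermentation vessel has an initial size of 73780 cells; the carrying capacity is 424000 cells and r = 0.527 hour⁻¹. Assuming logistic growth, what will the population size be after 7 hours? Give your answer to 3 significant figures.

A = (K − N₀)/N₀ = (424000 − 73780)/73780 = 4.7468.
N(t) = K/(1 + A·e^(−rt)) = 424000/(1 + 4.7468×e^(−0.527×7)).
e^(−3.689) = 0.024997; denominator = 1 + 4.7468×0.024997 = 1.1187.
N = 424000/1.1187 = 379026.

379000 cells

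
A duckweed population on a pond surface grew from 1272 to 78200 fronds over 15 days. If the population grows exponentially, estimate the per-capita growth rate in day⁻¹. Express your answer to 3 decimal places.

From N(t) = N₀·e^(rt): e^(r·15) = 78200/1272 = 61.478.
r·15 = ln(61.478) = 4.1187, so r = 4.1187/15 = 0.27458.

0.275 per day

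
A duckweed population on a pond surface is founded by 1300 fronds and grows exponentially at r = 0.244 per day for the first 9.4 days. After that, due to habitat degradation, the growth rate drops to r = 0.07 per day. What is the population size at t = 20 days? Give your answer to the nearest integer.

Phase 1: N(9.4) = 1300·e^(0.244×9.4) = 1300·e^2.294 = 12883.7.
Phase 2 runs for 20 − 9.4 = 10.6 days at r = 0.07.
N(20) = 12883.7·e^(0.07×10.6) = 12883.7·e^0.742 = 27057.5.

27058 fronds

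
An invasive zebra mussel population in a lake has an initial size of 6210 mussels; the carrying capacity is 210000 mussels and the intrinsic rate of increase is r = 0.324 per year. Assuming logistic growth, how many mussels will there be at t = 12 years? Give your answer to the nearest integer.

125577 mussels

A = (K − N₀)/N₀ = (210000 − 6210)/6210 = 32.816.
N(t) = K/(1 + A·e^(−rt)) = 210000/(1 + 32.816×e^(−0.324×12)).
e^(−3.888) = 0.020486; denominator = 1 + 32.816×0.020486 = 1.6723.
N = 210000/1.6723 = 125577.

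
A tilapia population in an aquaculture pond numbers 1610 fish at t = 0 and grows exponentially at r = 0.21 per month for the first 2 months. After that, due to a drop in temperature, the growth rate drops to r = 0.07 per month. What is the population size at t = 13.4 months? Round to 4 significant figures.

Phase 1: N(2) = 1610·e^(0.21×2) = 1610·e^0.42 = 2450.36.
Phase 2 runs for 13.4 − 2 = 11.4 months at r = 0.07.
N(13.4) = 2450.36·e^(0.07×11.4) = 2450.36·e^0.798 = 5442.48.

5442 fish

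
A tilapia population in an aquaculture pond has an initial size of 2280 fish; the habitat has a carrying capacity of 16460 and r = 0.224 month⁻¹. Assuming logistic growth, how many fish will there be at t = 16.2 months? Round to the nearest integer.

14127 fish

A = (K − N₀)/N₀ = (16460 − 2280)/2280 = 6.2193.
N(t) = K/(1 + A·e^(−rt)) = 16460/(1 + 6.2193×e^(−0.224×16.2)).
e^(−3.629) = 0.026548; denominator = 1 + 6.2193×0.026548 = 1.1651.
N = 16460/1.1651 = 14127.4.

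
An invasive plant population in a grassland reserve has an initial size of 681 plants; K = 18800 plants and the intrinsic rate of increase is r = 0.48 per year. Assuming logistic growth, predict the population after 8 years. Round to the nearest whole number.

11960 plants

A = (K − N₀)/N₀ = (18800 − 681)/681 = 26.606.
N(t) = K/(1 + A·e^(−rt)) = 18800/(1 + 26.606×e^(−0.48×8)).
e^(−3.84) = 0.021494; denominator = 1 + 26.606×0.021494 = 1.5719.
N = 18800/1.5719 = 11960.3.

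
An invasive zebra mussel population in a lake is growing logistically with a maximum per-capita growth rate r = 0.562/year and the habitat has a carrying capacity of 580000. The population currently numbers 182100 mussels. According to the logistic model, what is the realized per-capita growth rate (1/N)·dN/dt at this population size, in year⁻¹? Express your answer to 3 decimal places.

(1/N)·dN/dt = r(1 − N/K) = 0.562 × (1 − 182100/580000).
= 0.562 × 0.68603 = 0.38555.

0.386 per year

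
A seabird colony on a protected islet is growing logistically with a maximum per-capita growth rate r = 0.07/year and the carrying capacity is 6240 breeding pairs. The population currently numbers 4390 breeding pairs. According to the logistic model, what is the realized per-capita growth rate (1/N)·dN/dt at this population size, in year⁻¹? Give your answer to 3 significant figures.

(1/N)·dN/dt = r(1 − N/K) = 0.07 × (1 − 4390/6240).
= 0.07 × 0.29647 = 0.020753.

0.0208 per year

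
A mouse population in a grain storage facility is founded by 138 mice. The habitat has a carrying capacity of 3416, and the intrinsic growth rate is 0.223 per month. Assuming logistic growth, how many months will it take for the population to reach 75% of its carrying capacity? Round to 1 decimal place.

19.1 months

A = (K − N₀)/N₀ = (3416 − 138)/138 = 23.754.
Solve 3416/(1 + 23.754·e^(−0.223t)) = 2562: 1 + 23.754·e^(−0.223t) = 1.3333, so e^(−0.223t) = 0.0140329.
−0.223·t = ln(0.0140329) = -4.2663, so t = 4.2663/0.223 = 19.132.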